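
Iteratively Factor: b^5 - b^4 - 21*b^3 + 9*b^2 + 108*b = (b - 4)*(b^4 + 3*b^3 - 9*b^2 - 27*b) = (b - 4)*(b + 3)*(b^3 - 9*b) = (b - 4)*(b + 3)^2*(b^2 - 3*b) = (b - 4)*(b - 3)*(b + 3)^2*(b)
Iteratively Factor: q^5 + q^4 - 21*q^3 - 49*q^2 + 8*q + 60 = (q - 1)*(q^4 + 2*q^3 - 19*q^2 - 68*q - 60) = (q - 1)*(q + 2)*(q^3 - 19*q - 30) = (q - 1)*(q + 2)^2*(q^2 - 2*q - 15) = (q - 5)*(q - 1)*(q + 2)^2*(q + 3)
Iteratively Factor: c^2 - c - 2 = (c - 2)*(c + 1)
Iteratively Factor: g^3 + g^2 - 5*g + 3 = (g - 1)*(g^2 + 2*g - 3) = (g - 1)^2*(g + 3)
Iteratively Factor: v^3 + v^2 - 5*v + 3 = (v - 1)*(v^2 + 2*v - 3) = (v - 1)*(v + 3)*(v - 1)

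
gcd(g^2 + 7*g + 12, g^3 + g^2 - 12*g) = g + 4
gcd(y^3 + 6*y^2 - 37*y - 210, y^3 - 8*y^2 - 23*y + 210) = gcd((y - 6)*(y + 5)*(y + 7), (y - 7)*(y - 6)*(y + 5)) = y^2 - y - 30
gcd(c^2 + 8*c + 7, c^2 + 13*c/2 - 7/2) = c + 7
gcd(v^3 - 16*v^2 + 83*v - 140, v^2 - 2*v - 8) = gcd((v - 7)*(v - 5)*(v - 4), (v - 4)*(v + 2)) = v - 4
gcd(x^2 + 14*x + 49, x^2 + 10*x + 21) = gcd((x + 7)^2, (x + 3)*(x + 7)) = x + 7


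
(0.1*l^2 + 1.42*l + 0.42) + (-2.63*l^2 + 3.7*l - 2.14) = -2.53*l^2 + 5.12*l - 1.72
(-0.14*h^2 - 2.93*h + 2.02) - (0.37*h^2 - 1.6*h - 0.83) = -0.51*h^2 - 1.33*h + 2.85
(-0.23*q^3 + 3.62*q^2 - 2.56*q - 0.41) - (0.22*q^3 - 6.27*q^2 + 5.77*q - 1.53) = -0.45*q^3 + 9.89*q^2 - 8.33*q + 1.12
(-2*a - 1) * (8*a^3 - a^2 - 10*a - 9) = -16*a^4 - 6*a^3 + 21*a^2 + 28*a + 9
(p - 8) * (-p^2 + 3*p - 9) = -p^3 + 11*p^2 - 33*p + 72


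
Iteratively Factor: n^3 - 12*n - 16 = (n + 2)*(n^2 - 2*n - 8) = (n + 2)^2*(n - 4)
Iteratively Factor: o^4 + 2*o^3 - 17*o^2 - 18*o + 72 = (o - 3)*(o^3 + 5*o^2 - 2*o - 24) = (o - 3)*(o + 4)*(o^2 + o - 6) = (o - 3)*(o + 3)*(o + 4)*(o - 2)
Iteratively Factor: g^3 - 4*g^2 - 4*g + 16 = (g - 2)*(g^2 - 2*g - 8) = (g - 4)*(g - 2)*(g + 2)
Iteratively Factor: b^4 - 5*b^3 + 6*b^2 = (b - 3)*(b^3 - 2*b^2) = b*(b - 3)*(b^2 - 2*b) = b*(b - 3)*(b - 2)*(b)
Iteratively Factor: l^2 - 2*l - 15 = (l + 3)*(l - 5)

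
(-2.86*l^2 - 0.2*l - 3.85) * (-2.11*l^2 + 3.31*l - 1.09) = 6.0346*l^4 - 9.0446*l^3 + 10.5789*l^2 - 12.5255*l + 4.1965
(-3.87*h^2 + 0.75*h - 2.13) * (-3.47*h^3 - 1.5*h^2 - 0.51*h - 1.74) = 13.4289*h^5 + 3.2025*h^4 + 8.2398*h^3 + 9.5463*h^2 - 0.2187*h + 3.7062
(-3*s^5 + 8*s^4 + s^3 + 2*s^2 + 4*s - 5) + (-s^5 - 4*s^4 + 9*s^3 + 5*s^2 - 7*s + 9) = -4*s^5 + 4*s^4 + 10*s^3 + 7*s^2 - 3*s + 4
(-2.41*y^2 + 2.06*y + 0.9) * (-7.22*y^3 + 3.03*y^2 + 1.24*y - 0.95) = 17.4002*y^5 - 22.1755*y^4 - 3.2446*y^3 + 7.5709*y^2 - 0.841*y - 0.855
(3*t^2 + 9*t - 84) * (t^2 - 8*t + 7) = 3*t^4 - 15*t^3 - 135*t^2 + 735*t - 588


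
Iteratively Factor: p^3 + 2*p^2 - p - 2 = (p + 2)*(p^2 - 1) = (p + 1)*(p + 2)*(p - 1)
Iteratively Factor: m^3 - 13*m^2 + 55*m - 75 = (m - 5)*(m^2 - 8*m + 15) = (m - 5)*(m - 3)*(m - 5)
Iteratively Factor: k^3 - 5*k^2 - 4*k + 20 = (k - 2)*(k^2 - 3*k - 10) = (k - 2)*(k + 2)*(k - 5)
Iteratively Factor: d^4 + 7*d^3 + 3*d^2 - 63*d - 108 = (d - 3)*(d^3 + 10*d^2 + 33*d + 36) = (d - 3)*(d + 4)*(d^2 + 6*d + 9) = (d - 3)*(d + 3)*(d + 4)*(d + 3)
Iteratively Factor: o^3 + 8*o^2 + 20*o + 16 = (o + 2)*(o^2 + 6*o + 8) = (o + 2)^2*(o + 4)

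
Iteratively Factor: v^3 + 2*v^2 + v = (v + 1)*(v^2 + v) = v*(v + 1)*(v + 1)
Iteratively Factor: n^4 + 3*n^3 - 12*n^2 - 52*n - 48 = (n + 2)*(n^3 + n^2 - 14*n - 24) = (n + 2)*(n + 3)*(n^2 - 2*n - 8) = (n + 2)^2*(n + 3)*(n - 4)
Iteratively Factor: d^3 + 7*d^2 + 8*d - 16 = (d - 1)*(d^2 + 8*d + 16) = (d - 1)*(d + 4)*(d + 4)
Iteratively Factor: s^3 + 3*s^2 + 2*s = (s + 1)*(s^2 + 2*s) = s*(s + 1)*(s + 2)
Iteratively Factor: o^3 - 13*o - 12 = (o - 4)*(o^2 + 4*o + 3) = (o - 4)*(o + 1)*(o + 3)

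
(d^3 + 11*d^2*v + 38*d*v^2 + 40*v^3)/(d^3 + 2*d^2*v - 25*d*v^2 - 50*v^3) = (-d - 4*v)/(-d + 5*v)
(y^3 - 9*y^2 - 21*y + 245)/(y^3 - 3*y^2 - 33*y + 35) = (y - 7)/(y - 1)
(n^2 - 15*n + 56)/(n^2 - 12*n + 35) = (n - 8)/(n - 5)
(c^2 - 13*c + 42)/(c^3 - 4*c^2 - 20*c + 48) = (c - 7)/(c^2 + 2*c - 8)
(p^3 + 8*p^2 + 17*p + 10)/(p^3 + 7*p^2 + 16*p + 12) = (p^2 + 6*p + 5)/(p^2 + 5*p + 6)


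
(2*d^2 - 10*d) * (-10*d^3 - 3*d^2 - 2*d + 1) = -20*d^5 + 94*d^4 + 26*d^3 + 22*d^2 - 10*d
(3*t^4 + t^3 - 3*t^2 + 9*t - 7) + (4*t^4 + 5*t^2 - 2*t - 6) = 7*t^4 + t^3 + 2*t^2 + 7*t - 13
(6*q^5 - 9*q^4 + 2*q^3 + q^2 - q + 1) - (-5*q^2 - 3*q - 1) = 6*q^5 - 9*q^4 + 2*q^3 + 6*q^2 + 2*q + 2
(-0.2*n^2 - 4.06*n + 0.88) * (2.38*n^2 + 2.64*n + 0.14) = -0.476*n^4 - 10.1908*n^3 - 8.652*n^2 + 1.7548*n + 0.1232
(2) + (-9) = -7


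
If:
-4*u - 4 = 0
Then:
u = -1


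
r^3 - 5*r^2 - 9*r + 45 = (r - 5)*(r - 3)*(r + 3)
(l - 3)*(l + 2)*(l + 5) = l^3 + 4*l^2 - 11*l - 30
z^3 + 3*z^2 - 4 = (z - 1)*(z + 2)^2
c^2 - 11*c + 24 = (c - 8)*(c - 3)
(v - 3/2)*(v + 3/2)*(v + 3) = v^3 + 3*v^2 - 9*v/4 - 27/4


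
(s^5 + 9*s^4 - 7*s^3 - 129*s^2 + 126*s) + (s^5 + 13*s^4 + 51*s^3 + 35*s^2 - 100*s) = 2*s^5 + 22*s^4 + 44*s^3 - 94*s^2 + 26*s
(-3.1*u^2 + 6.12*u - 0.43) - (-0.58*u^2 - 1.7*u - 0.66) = -2.52*u^2 + 7.82*u + 0.23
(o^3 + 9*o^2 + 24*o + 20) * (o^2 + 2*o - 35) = o^5 + 11*o^4 + 7*o^3 - 247*o^2 - 800*o - 700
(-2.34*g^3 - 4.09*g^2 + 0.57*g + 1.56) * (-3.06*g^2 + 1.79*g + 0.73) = 7.1604*g^5 + 8.3268*g^4 - 10.7735*g^3 - 6.739*g^2 + 3.2085*g + 1.1388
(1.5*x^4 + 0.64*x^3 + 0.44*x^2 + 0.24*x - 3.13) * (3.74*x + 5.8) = 5.61*x^5 + 11.0936*x^4 + 5.3576*x^3 + 3.4496*x^2 - 10.3142*x - 18.154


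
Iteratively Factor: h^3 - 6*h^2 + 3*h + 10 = (h - 5)*(h^2 - h - 2) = (h - 5)*(h - 2)*(h + 1)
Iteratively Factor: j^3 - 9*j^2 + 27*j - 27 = (j - 3)*(j^2 - 6*j + 9) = (j - 3)^2*(j - 3)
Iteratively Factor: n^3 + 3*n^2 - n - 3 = (n + 3)*(n^2 - 1) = (n - 1)*(n + 3)*(n + 1)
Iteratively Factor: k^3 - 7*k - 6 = (k + 1)*(k^2 - k - 6) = (k - 3)*(k + 1)*(k + 2)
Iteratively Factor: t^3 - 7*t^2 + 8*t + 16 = (t + 1)*(t^2 - 8*t + 16) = (t - 4)*(t + 1)*(t - 4)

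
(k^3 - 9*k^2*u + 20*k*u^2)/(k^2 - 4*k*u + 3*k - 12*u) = k*(k - 5*u)/(k + 3)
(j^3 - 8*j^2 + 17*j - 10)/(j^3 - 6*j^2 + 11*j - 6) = (j - 5)/(j - 3)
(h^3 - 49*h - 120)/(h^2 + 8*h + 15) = h - 8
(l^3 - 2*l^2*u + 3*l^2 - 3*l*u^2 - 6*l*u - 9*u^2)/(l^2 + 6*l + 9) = (l^2 - 2*l*u - 3*u^2)/(l + 3)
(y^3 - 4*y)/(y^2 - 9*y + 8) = y*(y^2 - 4)/(y^2 - 9*y + 8)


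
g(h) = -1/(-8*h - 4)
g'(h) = -8/(-8*h - 4)^2 = -1/(2*(2*h + 1)^2)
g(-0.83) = -0.38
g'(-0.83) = -1.15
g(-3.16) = -0.05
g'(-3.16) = -0.02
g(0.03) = 0.24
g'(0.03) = -0.44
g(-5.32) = -0.03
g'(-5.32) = -0.01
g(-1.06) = -0.22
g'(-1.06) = -0.40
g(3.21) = 0.03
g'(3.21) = -0.01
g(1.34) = 0.07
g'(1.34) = -0.04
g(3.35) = 0.03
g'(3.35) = -0.01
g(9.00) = 0.01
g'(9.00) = 0.00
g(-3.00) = -0.05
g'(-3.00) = -0.02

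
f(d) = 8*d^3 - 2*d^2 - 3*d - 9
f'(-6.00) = 885.00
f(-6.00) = -1791.00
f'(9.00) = 1905.00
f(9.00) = 5634.00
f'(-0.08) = -2.53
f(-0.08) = -8.78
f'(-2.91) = 211.87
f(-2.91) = -214.34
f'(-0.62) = 8.71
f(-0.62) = -9.82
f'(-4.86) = 583.31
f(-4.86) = -959.99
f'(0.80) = 9.16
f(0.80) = -8.58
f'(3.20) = 229.96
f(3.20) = 223.06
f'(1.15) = 24.14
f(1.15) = -2.93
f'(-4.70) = 545.96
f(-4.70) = -869.66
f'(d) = 24*d^2 - 4*d - 3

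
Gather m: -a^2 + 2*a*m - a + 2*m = -a^2 - a + m*(2*a + 2)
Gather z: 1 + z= z + 1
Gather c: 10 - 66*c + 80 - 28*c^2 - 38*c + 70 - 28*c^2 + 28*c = -56*c^2 - 76*c + 160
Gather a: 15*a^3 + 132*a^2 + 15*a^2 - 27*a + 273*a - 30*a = 15*a^3 + 147*a^2 + 216*a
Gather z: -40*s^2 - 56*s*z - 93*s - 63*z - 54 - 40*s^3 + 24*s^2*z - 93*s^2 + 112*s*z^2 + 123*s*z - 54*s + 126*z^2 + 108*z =-40*s^3 - 133*s^2 - 147*s + z^2*(112*s + 126) + z*(24*s^2 + 67*s + 45) - 54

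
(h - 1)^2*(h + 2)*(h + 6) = h^4 + 6*h^3 - 3*h^2 - 16*h + 12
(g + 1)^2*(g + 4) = g^3 + 6*g^2 + 9*g + 4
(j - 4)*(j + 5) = j^2 + j - 20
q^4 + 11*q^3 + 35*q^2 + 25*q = q*(q + 1)*(q + 5)^2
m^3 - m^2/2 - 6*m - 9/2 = (m - 3)*(m + 1)*(m + 3/2)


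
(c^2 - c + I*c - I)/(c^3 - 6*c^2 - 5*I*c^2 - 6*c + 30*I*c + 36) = (c^2 + c*(-1 + I) - I)/(c^3 + c^2*(-6 - 5*I) + c*(-6 + 30*I) + 36)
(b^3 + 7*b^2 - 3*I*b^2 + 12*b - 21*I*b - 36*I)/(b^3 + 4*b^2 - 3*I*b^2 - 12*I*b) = (b + 3)/b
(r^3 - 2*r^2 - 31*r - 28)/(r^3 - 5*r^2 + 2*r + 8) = (r^2 - 3*r - 28)/(r^2 - 6*r + 8)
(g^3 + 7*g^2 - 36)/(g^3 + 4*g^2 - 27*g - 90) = (g - 2)/(g - 5)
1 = 1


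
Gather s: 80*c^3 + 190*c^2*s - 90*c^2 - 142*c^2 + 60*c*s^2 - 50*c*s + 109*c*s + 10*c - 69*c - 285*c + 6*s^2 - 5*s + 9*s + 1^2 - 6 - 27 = 80*c^3 - 232*c^2 - 344*c + s^2*(60*c + 6) + s*(190*c^2 + 59*c + 4) - 32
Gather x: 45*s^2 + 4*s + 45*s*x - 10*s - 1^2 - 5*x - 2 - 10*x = 45*s^2 - 6*s + x*(45*s - 15) - 3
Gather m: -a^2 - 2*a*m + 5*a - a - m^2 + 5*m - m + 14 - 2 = -a^2 + 4*a - m^2 + m*(4 - 2*a) + 12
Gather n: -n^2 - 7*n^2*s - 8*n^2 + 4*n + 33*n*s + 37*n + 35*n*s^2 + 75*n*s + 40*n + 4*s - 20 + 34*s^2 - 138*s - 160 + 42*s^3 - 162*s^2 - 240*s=n^2*(-7*s - 9) + n*(35*s^2 + 108*s + 81) + 42*s^3 - 128*s^2 - 374*s - 180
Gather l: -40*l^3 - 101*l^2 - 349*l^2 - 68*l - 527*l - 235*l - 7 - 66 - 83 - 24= -40*l^3 - 450*l^2 - 830*l - 180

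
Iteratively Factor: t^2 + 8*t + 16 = (t + 4)*(t + 4)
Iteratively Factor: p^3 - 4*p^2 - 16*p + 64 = (p + 4)*(p^2 - 8*p + 16) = (p - 4)*(p + 4)*(p - 4)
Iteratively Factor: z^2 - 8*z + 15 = (z - 3)*(z - 5)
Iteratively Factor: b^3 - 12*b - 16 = (b + 2)*(b^2 - 2*b - 8) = (b + 2)^2*(b - 4)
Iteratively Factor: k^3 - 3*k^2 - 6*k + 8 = (k + 2)*(k^2 - 5*k + 4) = (k - 4)*(k + 2)*(k - 1)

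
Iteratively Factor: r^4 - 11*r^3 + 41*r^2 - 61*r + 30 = (r - 3)*(r^3 - 8*r^2 + 17*r - 10) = (r - 3)*(r - 1)*(r^2 - 7*r + 10) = (r - 5)*(r - 3)*(r - 1)*(r - 2)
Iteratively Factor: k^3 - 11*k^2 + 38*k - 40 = (k - 4)*(k^2 - 7*k + 10) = (k - 5)*(k - 4)*(k - 2)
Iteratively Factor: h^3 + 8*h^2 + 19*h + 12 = (h + 1)*(h^2 + 7*h + 12) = (h + 1)*(h + 4)*(h + 3)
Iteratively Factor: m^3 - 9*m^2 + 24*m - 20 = (m - 2)*(m^2 - 7*m + 10) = (m - 2)^2*(m - 5)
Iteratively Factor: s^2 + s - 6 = (s + 3)*(s - 2)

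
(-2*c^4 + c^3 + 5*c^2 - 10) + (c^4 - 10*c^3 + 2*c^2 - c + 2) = -c^4 - 9*c^3 + 7*c^2 - c - 8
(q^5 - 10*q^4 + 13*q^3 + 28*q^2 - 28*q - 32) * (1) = q^5 - 10*q^4 + 13*q^3 + 28*q^2 - 28*q - 32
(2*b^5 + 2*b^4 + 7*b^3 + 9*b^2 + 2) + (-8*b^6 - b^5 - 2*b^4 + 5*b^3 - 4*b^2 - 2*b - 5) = -8*b^6 + b^5 + 12*b^3 + 5*b^2 - 2*b - 3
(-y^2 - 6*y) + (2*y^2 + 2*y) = y^2 - 4*y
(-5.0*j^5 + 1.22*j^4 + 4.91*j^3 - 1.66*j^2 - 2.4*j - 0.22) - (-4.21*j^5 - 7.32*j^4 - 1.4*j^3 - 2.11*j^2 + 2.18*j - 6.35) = -0.79*j^5 + 8.54*j^4 + 6.31*j^3 + 0.45*j^2 - 4.58*j + 6.13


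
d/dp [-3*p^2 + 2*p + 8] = 2 - 6*p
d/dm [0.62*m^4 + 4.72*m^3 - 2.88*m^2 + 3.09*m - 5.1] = 2.48*m^3 + 14.16*m^2 - 5.76*m + 3.09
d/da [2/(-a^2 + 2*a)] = 4*(a - 1)/(a^2*(a - 2)^2)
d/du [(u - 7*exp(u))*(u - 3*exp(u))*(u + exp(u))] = -9*u^2*exp(u) + 3*u^2 + 22*u*exp(2*u) - 18*u*exp(u) + 63*exp(3*u) + 11*exp(2*u)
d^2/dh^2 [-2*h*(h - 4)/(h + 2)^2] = 16*(2*h - 5)/(h^4 + 8*h^3 + 24*h^2 + 32*h + 16)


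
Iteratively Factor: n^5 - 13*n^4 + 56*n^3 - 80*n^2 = (n - 4)*(n^4 - 9*n^3 + 20*n^2) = n*(n - 4)*(n^3 - 9*n^2 + 20*n) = n*(n - 4)^2*(n^2 - 5*n) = n*(n - 5)*(n - 4)^2*(n)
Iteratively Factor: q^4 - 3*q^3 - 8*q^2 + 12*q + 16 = (q + 2)*(q^3 - 5*q^2 + 2*q + 8) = (q - 2)*(q + 2)*(q^2 - 3*q - 4) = (q - 4)*(q - 2)*(q + 2)*(q + 1)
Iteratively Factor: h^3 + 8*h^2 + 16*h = (h + 4)*(h^2 + 4*h) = (h + 4)^2*(h)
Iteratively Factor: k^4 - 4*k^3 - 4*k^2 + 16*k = (k - 2)*(k^3 - 2*k^2 - 8*k) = (k - 2)*(k + 2)*(k^2 - 4*k) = (k - 4)*(k - 2)*(k + 2)*(k)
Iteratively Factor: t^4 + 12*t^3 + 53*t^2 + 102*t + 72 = (t + 4)*(t^3 + 8*t^2 + 21*t + 18) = (t + 3)*(t + 4)*(t^2 + 5*t + 6) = (t + 3)^2*(t + 4)*(t + 2)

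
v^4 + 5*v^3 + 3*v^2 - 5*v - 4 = (v - 1)*(v + 1)^2*(v + 4)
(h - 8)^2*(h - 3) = h^3 - 19*h^2 + 112*h - 192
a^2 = a^2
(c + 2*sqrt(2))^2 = c^2 + 4*sqrt(2)*c + 8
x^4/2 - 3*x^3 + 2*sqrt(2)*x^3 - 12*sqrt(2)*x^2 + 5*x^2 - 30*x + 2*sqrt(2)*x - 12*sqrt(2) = (x/2 + sqrt(2))*(x - 6)*(x + sqrt(2))^2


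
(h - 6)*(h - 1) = h^2 - 7*h + 6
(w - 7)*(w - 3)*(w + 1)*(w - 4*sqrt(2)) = w^4 - 9*w^3 - 4*sqrt(2)*w^3 + 11*w^2 + 36*sqrt(2)*w^2 - 44*sqrt(2)*w + 21*w - 84*sqrt(2)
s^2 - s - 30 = (s - 6)*(s + 5)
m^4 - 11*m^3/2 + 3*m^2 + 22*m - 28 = (m - 7/2)*(m - 2)^2*(m + 2)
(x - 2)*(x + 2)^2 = x^3 + 2*x^2 - 4*x - 8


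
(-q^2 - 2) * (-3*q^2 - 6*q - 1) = 3*q^4 + 6*q^3 + 7*q^2 + 12*q + 2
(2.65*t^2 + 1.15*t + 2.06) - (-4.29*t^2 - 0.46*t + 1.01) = 6.94*t^2 + 1.61*t + 1.05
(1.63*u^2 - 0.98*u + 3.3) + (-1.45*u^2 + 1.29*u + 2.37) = 0.18*u^2 + 0.31*u + 5.67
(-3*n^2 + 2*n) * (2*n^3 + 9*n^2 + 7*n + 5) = -6*n^5 - 23*n^4 - 3*n^3 - n^2 + 10*n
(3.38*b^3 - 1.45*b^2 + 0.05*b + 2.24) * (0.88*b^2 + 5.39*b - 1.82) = 2.9744*b^5 + 16.9422*b^4 - 13.9231*b^3 + 4.8797*b^2 + 11.9826*b - 4.0768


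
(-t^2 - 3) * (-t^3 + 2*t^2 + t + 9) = t^5 - 2*t^4 + 2*t^3 - 15*t^2 - 3*t - 27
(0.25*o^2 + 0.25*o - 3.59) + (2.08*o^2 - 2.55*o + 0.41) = 2.33*o^2 - 2.3*o - 3.18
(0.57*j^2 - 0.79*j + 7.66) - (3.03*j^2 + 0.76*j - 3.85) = -2.46*j^2 - 1.55*j + 11.51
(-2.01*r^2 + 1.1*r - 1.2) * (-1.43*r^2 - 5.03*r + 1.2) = 2.8743*r^4 + 8.5373*r^3 - 6.229*r^2 + 7.356*r - 1.44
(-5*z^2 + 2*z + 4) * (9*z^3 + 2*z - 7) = -45*z^5 + 18*z^4 + 26*z^3 + 39*z^2 - 6*z - 28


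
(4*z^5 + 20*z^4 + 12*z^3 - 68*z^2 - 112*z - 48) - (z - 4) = 4*z^5 + 20*z^4 + 12*z^3 - 68*z^2 - 113*z - 44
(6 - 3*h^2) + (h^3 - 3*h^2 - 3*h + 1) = h^3 - 6*h^2 - 3*h + 7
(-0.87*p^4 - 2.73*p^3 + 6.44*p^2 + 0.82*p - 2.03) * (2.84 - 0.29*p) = 0.2523*p^5 - 1.6791*p^4 - 9.6208*p^3 + 18.0518*p^2 + 2.9175*p - 5.7652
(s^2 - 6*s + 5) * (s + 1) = s^3 - 5*s^2 - s + 5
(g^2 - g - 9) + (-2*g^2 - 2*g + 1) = -g^2 - 3*g - 8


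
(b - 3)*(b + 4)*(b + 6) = b^3 + 7*b^2 - 6*b - 72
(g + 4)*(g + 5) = g^2 + 9*g + 20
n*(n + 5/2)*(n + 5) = n^3 + 15*n^2/2 + 25*n/2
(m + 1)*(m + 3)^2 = m^3 + 7*m^2 + 15*m + 9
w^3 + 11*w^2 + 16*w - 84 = (w - 2)*(w + 6)*(w + 7)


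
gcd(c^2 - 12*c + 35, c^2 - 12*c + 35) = c^2 - 12*c + 35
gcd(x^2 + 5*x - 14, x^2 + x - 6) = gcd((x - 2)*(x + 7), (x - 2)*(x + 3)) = x - 2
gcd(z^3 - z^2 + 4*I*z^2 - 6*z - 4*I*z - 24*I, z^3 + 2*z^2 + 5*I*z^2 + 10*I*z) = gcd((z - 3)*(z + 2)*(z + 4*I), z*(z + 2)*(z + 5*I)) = z + 2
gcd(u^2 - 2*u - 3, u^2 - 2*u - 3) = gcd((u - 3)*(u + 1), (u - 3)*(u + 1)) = u^2 - 2*u - 3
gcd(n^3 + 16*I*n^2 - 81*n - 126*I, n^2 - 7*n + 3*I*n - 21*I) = n + 3*I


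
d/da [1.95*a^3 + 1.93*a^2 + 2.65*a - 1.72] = 5.85*a^2 + 3.86*a + 2.65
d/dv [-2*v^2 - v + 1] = -4*v - 1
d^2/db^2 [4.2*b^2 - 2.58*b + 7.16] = 8.40000000000000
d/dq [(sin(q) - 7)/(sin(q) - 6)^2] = (8 - sin(q))*cos(q)/(sin(q) - 6)^3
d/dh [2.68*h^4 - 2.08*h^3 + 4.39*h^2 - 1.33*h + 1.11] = 10.72*h^3 - 6.24*h^2 + 8.78*h - 1.33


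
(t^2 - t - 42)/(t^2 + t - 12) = (t^2 - t - 42)/(t^2 + t - 12)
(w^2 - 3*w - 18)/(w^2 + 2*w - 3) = (w - 6)/(w - 1)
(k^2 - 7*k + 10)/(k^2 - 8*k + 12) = (k - 5)/(k - 6)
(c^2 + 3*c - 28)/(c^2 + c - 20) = (c + 7)/(c + 5)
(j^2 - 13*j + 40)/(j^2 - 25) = (j - 8)/(j + 5)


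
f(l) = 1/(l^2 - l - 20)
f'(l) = (1 - 2*l)/(l^2 - l - 20)^2 = (1 - 2*l)/(-l^2 + l + 20)^2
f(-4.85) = 0.12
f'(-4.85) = 0.15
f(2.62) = -0.06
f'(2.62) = -0.02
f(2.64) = -0.06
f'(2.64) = -0.02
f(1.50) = -0.05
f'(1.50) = -0.01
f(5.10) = 1.10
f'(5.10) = -11.11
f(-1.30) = -0.06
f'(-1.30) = 0.01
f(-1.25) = -0.06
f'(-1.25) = 0.01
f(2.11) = -0.06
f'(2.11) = -0.01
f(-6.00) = 0.05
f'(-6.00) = 0.03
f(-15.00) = 0.00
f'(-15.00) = 0.00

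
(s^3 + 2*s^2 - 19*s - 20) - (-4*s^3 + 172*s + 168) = 5*s^3 + 2*s^2 - 191*s - 188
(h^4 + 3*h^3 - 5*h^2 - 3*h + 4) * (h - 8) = h^5 - 5*h^4 - 29*h^3 + 37*h^2 + 28*h - 32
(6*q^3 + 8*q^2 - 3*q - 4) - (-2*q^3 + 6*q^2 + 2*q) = 8*q^3 + 2*q^2 - 5*q - 4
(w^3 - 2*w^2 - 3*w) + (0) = w^3 - 2*w^2 - 3*w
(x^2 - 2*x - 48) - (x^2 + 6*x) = -8*x - 48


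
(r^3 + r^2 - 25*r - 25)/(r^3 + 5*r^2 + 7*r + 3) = (r^2 - 25)/(r^2 + 4*r + 3)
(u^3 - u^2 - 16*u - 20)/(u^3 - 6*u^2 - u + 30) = (u + 2)/(u - 3)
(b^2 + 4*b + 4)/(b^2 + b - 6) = (b^2 + 4*b + 4)/(b^2 + b - 6)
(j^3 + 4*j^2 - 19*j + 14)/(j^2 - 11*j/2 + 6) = 2*(j^3 + 4*j^2 - 19*j + 14)/(2*j^2 - 11*j + 12)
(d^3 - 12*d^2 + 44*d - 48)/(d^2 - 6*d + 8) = d - 6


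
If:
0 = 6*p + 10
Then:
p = -5/3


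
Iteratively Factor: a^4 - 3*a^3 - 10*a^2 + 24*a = (a - 2)*(a^3 - a^2 - 12*a) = (a - 2)*(a + 3)*(a^2 - 4*a) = (a - 4)*(a - 2)*(a + 3)*(a)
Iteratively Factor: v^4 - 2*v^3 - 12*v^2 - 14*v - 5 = (v + 1)*(v^3 - 3*v^2 - 9*v - 5) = (v - 5)*(v + 1)*(v^2 + 2*v + 1) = (v - 5)*(v + 1)^2*(v + 1)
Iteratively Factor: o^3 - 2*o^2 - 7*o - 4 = (o + 1)*(o^2 - 3*o - 4) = (o + 1)^2*(o - 4)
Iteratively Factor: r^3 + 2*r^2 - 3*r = (r - 1)*(r^2 + 3*r) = (r - 1)*(r + 3)*(r)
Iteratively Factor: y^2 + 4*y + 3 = (y + 3)*(y + 1)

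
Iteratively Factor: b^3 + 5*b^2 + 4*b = (b)*(b^2 + 5*b + 4) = b*(b + 4)*(b + 1)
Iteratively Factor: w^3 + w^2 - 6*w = (w + 3)*(w^2 - 2*w) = (w - 2)*(w + 3)*(w)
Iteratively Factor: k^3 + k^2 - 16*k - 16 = (k + 4)*(k^2 - 3*k - 4) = (k - 4)*(k + 4)*(k + 1)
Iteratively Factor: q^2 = (q)*(q)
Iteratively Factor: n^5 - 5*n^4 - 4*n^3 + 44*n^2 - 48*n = (n - 4)*(n^4 - n^3 - 8*n^2 + 12*n) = (n - 4)*(n - 2)*(n^3 + n^2 - 6*n) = (n - 4)*(n - 2)*(n + 3)*(n^2 - 2*n) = (n - 4)*(n - 2)^2*(n + 3)*(n)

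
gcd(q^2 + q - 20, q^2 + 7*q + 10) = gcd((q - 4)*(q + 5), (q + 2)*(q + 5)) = q + 5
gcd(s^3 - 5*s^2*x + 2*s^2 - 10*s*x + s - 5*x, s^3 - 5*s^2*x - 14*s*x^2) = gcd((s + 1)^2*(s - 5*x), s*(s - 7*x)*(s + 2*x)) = 1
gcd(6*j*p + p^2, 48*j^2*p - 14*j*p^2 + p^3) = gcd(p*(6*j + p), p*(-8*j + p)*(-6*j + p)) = p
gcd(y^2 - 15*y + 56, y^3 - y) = 1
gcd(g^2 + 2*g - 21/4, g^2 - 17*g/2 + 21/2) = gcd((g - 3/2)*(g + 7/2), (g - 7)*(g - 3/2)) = g - 3/2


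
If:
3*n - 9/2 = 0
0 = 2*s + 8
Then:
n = 3/2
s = -4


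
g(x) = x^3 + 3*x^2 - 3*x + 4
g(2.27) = 24.35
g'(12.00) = 501.00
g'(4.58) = 87.41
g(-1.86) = 13.52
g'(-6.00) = 69.00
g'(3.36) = 51.03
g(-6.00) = -86.00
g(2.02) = 18.42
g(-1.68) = 12.77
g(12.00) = 2128.00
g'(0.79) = 3.61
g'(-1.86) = -3.78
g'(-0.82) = -5.90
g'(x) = 3*x^2 + 6*x - 3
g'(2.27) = 26.08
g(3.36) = 65.72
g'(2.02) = 21.36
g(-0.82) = 7.93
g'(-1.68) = -4.61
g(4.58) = 149.26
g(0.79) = 4.00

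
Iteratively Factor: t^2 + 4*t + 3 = (t + 1)*(t + 3)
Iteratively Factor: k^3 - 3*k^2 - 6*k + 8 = (k - 4)*(k^2 + k - 2) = (k - 4)*(k - 1)*(k + 2)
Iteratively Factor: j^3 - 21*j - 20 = (j - 5)*(j^2 + 5*j + 4) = (j - 5)*(j + 4)*(j + 1)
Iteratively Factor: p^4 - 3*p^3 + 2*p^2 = (p)*(p^3 - 3*p^2 + 2*p) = p*(p - 2)*(p^2 - p) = p^2*(p - 2)*(p - 1)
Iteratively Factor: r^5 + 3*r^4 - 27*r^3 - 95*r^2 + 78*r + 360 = (r - 2)*(r^4 + 5*r^3 - 17*r^2 - 129*r - 180) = (r - 2)*(r + 4)*(r^3 + r^2 - 21*r - 45) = (r - 5)*(r - 2)*(r + 4)*(r^2 + 6*r + 9) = (r - 5)*(r - 2)*(r + 3)*(r + 4)*(r + 3)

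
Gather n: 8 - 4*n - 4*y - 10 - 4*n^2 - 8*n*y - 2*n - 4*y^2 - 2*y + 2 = -4*n^2 + n*(-8*y - 6) - 4*y^2 - 6*y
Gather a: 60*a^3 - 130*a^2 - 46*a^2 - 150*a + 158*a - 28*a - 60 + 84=60*a^3 - 176*a^2 - 20*a + 24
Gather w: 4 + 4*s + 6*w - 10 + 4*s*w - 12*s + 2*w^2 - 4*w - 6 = -8*s + 2*w^2 + w*(4*s + 2) - 12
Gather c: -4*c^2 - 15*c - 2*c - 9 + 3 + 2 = -4*c^2 - 17*c - 4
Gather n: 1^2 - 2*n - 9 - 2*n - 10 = -4*n - 18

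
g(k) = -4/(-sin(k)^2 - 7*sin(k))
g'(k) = -4*(2*sin(k)*cos(k) + 7*cos(k))/(-sin(k)^2 - 7*sin(k))^2 = -4*(2*sin(k) + 7)*cos(k)/((sin(k) + 7)^2*sin(k)^2)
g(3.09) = 11.00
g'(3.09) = 214.57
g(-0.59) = -1.12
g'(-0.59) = -1.52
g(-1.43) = -0.67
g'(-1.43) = -0.08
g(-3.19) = 11.73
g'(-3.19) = 243.75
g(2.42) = 0.79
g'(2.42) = 0.98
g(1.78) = 0.51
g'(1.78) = 0.12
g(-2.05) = -0.74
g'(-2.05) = 0.33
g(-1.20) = -0.71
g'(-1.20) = -0.23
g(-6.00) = 1.97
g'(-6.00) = -7.02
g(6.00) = -2.13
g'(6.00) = -7.02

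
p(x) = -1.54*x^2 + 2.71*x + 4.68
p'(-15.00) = 48.91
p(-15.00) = -382.47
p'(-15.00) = 48.91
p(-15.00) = -382.47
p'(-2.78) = 11.27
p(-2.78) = -14.76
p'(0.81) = 0.22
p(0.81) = 5.86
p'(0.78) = 0.31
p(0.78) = 5.86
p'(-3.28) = 12.81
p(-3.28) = -20.78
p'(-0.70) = 4.87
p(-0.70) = 2.03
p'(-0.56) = 4.43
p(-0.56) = 2.68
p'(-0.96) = 5.67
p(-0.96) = 0.66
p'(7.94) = -21.75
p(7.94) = -70.89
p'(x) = 2.71 - 3.08*x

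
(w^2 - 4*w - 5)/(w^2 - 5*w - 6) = (w - 5)/(w - 6)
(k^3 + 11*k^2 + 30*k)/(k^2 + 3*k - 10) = k*(k + 6)/(k - 2)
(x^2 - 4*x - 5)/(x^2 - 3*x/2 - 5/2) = 2*(x - 5)/(2*x - 5)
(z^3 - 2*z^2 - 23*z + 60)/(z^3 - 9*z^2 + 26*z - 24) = (z + 5)/(z - 2)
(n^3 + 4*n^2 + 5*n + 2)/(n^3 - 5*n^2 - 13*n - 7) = (n + 2)/(n - 7)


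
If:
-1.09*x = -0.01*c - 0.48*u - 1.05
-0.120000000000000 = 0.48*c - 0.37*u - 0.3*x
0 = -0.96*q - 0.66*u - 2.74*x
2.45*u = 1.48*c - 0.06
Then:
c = 0.90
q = -3.78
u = 0.52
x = 1.20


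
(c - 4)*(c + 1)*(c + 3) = c^3 - 13*c - 12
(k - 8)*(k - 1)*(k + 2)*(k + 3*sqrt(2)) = k^4 - 7*k^3 + 3*sqrt(2)*k^3 - 21*sqrt(2)*k^2 - 10*k^2 - 30*sqrt(2)*k + 16*k + 48*sqrt(2)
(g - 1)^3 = g^3 - 3*g^2 + 3*g - 1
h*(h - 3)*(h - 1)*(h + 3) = h^4 - h^3 - 9*h^2 + 9*h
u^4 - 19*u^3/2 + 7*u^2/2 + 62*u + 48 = (u - 8)*(u - 4)*(u + 1)*(u + 3/2)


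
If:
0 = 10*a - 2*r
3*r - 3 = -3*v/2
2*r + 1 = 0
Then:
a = -1/10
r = -1/2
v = 3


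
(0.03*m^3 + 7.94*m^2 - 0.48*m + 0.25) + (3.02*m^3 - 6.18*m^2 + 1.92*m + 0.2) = 3.05*m^3 + 1.76*m^2 + 1.44*m + 0.45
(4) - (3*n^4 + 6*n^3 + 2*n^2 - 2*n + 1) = -3*n^4 - 6*n^3 - 2*n^2 + 2*n + 3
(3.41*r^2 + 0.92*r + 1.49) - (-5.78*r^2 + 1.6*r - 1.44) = 9.19*r^2 - 0.68*r + 2.93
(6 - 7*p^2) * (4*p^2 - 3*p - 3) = -28*p^4 + 21*p^3 + 45*p^2 - 18*p - 18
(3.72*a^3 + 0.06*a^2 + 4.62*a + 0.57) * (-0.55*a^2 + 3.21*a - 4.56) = -2.046*a^5 + 11.9082*a^4 - 19.3116*a^3 + 14.2431*a^2 - 19.2375*a - 2.5992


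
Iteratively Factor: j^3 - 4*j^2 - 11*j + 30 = (j + 3)*(j^2 - 7*j + 10) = (j - 5)*(j + 3)*(j - 2)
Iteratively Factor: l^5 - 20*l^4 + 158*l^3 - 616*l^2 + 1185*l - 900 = (l - 3)*(l^4 - 17*l^3 + 107*l^2 - 295*l + 300) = (l - 3)^2*(l^3 - 14*l^2 + 65*l - 100) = (l - 5)*(l - 3)^2*(l^2 - 9*l + 20) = (l - 5)^2*(l - 3)^2*(l - 4)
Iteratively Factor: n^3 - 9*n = (n + 3)*(n^2 - 3*n) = (n - 3)*(n + 3)*(n)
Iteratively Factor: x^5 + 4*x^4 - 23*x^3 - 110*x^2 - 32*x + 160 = (x + 4)*(x^4 - 23*x^2 - 18*x + 40) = (x - 5)*(x + 4)*(x^3 + 5*x^2 + 2*x - 8) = (x - 5)*(x + 4)^2*(x^2 + x - 2) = (x - 5)*(x + 2)*(x + 4)^2*(x - 1)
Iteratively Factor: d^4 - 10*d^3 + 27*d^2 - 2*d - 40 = (d + 1)*(d^3 - 11*d^2 + 38*d - 40) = (d - 5)*(d + 1)*(d^2 - 6*d + 8) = (d - 5)*(d - 4)*(d + 1)*(d - 2)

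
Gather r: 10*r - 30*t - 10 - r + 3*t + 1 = 9*r - 27*t - 9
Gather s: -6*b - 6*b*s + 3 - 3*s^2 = -6*b*s - 6*b - 3*s^2 + 3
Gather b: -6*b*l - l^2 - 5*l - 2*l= -6*b*l - l^2 - 7*l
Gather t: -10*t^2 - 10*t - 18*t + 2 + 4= -10*t^2 - 28*t + 6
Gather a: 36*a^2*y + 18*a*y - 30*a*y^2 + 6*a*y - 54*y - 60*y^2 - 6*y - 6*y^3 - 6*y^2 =36*a^2*y + a*(-30*y^2 + 24*y) - 6*y^3 - 66*y^2 - 60*y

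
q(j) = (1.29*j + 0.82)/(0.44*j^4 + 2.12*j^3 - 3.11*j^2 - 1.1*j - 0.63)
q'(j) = (1.29*j + 0.82)*(-1.76*j^3 - 6.36*j^2 + 6.22*j + 1.1)/(0.44*j^4 + 2.12*j^3 - 3.11*j^2 - 1.1*j - 0.63)^2 + 1.29/(0.44*j^4 + 2.12*j^3 - 3.11*j^2 - 1.1*j - 0.63)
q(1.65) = 1.57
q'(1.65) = -10.96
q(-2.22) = 0.08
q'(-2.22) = 0.03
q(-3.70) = 0.06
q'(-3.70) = -0.00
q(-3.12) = 0.06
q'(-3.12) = 0.01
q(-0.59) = -0.04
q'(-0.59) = -1.02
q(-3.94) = 0.06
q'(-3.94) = -0.01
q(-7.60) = -0.02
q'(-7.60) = -0.02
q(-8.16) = -0.02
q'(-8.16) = -0.01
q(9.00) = 0.00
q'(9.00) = -0.00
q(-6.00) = -1.09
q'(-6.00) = -19.65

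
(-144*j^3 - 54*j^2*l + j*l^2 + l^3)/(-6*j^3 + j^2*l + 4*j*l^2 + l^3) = (48*j^2 + 2*j*l - l^2)/(2*j^2 - j*l - l^2)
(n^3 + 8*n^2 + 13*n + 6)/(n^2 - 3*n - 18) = (n^3 + 8*n^2 + 13*n + 6)/(n^2 - 3*n - 18)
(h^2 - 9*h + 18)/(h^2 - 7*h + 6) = (h - 3)/(h - 1)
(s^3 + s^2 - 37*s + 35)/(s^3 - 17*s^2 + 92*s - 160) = (s^2 + 6*s - 7)/(s^2 - 12*s + 32)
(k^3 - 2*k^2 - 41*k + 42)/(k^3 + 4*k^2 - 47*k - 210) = (k - 1)/(k + 5)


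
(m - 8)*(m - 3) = m^2 - 11*m + 24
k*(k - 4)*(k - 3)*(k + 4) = k^4 - 3*k^3 - 16*k^2 + 48*k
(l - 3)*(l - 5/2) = l^2 - 11*l/2 + 15/2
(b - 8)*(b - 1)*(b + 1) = b^3 - 8*b^2 - b + 8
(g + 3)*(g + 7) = g^2 + 10*g + 21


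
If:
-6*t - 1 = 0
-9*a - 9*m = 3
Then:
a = -m - 1/3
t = -1/6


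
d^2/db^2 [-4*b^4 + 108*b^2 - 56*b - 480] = 216 - 48*b^2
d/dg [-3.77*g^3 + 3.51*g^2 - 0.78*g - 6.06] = -11.31*g^2 + 7.02*g - 0.78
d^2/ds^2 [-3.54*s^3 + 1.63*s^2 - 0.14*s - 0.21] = 3.26 - 21.24*s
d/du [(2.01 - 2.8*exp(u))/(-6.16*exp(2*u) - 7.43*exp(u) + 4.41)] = (-17.248*exp(2*u) + 24.7632*exp(u) + 2.5863)*exp(u)/(37.9456*exp(4*u) + 91.5376*exp(3*u) + 0.873699999999992*exp(2*u) - 65.5326*exp(u) + 19.4481)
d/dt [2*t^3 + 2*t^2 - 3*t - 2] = 6*t^2 + 4*t - 3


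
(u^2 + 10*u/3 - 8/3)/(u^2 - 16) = (u - 2/3)/(u - 4)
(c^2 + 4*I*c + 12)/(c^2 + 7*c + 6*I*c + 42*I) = (c - 2*I)/(c + 7)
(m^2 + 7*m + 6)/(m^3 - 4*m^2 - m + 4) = (m + 6)/(m^2 - 5*m + 4)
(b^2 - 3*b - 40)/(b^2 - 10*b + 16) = (b + 5)/(b - 2)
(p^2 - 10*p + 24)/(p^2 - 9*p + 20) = (p - 6)/(p - 5)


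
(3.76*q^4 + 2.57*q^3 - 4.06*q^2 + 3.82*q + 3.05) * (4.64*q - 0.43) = 17.4464*q^5 + 10.308*q^4 - 19.9435*q^3 + 19.4706*q^2 + 12.5094*q - 1.3115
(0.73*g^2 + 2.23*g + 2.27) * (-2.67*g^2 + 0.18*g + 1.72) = -1.9491*g^4 - 5.8227*g^3 - 4.4039*g^2 + 4.2442*g + 3.9044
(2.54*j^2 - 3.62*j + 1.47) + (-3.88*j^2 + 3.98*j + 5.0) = -1.34*j^2 + 0.36*j + 6.47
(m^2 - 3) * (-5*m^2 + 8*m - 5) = -5*m^4 + 8*m^3 + 10*m^2 - 24*m + 15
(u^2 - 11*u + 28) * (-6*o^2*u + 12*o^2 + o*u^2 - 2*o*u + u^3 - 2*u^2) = -6*o^2*u^3 + 78*o^2*u^2 - 300*o^2*u + 336*o^2 + o*u^4 - 13*o*u^3 + 50*o*u^2 - 56*o*u + u^5 - 13*u^4 + 50*u^3 - 56*u^2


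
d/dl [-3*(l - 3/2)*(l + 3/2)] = -6*l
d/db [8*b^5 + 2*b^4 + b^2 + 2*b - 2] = 40*b^4 + 8*b^3 + 2*b + 2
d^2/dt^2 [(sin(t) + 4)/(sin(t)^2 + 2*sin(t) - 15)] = (-sin(t)^5 - 14*sin(t)^4 - 112*sin(t)^3 - 262*sin(t)^2 - 207*sin(t) + 212)/(sin(t)^2 + 2*sin(t) - 15)^3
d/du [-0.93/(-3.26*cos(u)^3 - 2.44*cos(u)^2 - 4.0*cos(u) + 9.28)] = (9.0954*cos(u)^2 + 4.5384*cos(u) + 3.72)*sin(u)/(3.26*cos(u)^3 + 2.44*cos(u)^2 + 4.0*cos(u) - 9.28)^2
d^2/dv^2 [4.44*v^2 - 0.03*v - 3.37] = 8.88000000000000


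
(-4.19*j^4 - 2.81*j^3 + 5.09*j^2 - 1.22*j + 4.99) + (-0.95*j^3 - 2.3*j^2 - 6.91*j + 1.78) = -4.19*j^4 - 3.76*j^3 + 2.79*j^2 - 8.13*j + 6.77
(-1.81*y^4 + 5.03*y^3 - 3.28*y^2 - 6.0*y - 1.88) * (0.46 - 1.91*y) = 3.4571*y^5 - 10.4399*y^4 + 8.5786*y^3 + 9.9512*y^2 + 0.8308*y - 0.8648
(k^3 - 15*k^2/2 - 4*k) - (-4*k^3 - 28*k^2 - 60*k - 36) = 5*k^3 + 41*k^2/2 + 56*k + 36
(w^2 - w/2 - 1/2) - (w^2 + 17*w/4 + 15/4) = -19*w/4 - 17/4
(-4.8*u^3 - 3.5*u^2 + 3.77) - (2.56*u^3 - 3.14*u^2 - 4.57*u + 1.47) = -7.36*u^3 - 0.36*u^2 + 4.57*u + 2.3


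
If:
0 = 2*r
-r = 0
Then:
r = 0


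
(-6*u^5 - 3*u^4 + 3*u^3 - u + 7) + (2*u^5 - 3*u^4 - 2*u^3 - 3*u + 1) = -4*u^5 - 6*u^4 + u^3 - 4*u + 8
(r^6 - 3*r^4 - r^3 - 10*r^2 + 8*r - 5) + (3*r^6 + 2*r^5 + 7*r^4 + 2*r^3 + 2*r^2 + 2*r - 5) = 4*r^6 + 2*r^5 + 4*r^4 + r^3 - 8*r^2 + 10*r - 10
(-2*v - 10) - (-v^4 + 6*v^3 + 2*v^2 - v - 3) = v^4 - 6*v^3 - 2*v^2 - v - 7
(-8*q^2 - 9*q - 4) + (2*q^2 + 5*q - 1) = -6*q^2 - 4*q - 5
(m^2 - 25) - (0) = m^2 - 25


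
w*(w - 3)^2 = w^3 - 6*w^2 + 9*w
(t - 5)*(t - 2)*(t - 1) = t^3 - 8*t^2 + 17*t - 10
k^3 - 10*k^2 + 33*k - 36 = (k - 4)*(k - 3)^2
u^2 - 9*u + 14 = (u - 7)*(u - 2)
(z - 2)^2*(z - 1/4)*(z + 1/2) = z^4 - 15*z^3/4 + 23*z^2/8 + 3*z/2 - 1/2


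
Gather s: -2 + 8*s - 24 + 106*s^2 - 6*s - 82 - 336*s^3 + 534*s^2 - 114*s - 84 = -336*s^3 + 640*s^2 - 112*s - 192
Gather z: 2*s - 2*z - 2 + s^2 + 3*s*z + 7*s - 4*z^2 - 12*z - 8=s^2 + 9*s - 4*z^2 + z*(3*s - 14) - 10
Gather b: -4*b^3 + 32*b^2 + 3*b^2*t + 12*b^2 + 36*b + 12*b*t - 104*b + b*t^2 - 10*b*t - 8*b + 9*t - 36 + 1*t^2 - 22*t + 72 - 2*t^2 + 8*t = -4*b^3 + b^2*(3*t + 44) + b*(t^2 + 2*t - 76) - t^2 - 5*t + 36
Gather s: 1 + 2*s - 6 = 2*s - 5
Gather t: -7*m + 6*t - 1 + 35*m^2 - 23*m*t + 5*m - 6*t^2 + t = 35*m^2 - 2*m - 6*t^2 + t*(7 - 23*m) - 1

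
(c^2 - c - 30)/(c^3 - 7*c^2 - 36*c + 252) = (c + 5)/(c^2 - c - 42)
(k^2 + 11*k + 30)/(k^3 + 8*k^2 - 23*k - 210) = (k + 5)/(k^2 + 2*k - 35)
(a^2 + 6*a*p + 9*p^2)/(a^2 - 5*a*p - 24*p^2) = (-a - 3*p)/(-a + 8*p)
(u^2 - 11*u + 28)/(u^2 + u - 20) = (u - 7)/(u + 5)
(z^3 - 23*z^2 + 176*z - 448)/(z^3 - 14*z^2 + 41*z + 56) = (z - 8)/(z + 1)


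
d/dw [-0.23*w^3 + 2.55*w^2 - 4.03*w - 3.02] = -0.69*w^2 + 5.1*w - 4.03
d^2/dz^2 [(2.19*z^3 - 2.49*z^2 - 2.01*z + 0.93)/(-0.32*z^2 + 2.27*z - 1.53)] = (4.44089209850063e-16*z^5 - 16.396134*z^3 + 37.750518*z^2 - 32.61069*z + 16.945806)/(0.032768*z^6 - 0.697344*z^5 + 5.4168*z^4 - 18.365435*z^3 + 25.899075*z^2 - 15.941529*z + 3.581577)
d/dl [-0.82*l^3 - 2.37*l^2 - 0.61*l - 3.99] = -2.46*l^2 - 4.74*l - 0.61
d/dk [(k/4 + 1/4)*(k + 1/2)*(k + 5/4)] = 3*k^2/4 + 11*k/8 + 19/32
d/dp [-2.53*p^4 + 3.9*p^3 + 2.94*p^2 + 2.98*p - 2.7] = -10.12*p^3 + 11.7*p^2 + 5.88*p + 2.98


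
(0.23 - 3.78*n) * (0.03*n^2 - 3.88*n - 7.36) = -0.1134*n^3 + 14.6733*n^2 + 26.9284*n - 1.6928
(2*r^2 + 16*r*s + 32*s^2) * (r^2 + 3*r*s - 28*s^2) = 2*r^4 + 22*r^3*s + 24*r^2*s^2 - 352*r*s^3 - 896*s^4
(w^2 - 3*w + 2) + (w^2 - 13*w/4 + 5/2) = 2*w^2 - 25*w/4 + 9/2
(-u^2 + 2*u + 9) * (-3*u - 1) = 3*u^3 - 5*u^2 - 29*u - 9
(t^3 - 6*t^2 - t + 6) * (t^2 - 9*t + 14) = t^5 - 15*t^4 + 67*t^3 - 69*t^2 - 68*t + 84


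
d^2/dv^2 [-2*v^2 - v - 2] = -4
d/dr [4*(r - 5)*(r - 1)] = 8*r - 24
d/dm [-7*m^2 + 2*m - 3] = 2 - 14*m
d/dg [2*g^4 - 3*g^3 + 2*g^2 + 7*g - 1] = 8*g^3 - 9*g^2 + 4*g + 7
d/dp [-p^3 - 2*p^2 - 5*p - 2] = -3*p^2 - 4*p - 5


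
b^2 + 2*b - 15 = (b - 3)*(b + 5)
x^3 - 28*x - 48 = (x - 6)*(x + 2)*(x + 4)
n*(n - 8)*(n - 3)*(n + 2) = n^4 - 9*n^3 + 2*n^2 + 48*n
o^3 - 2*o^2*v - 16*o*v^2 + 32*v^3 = (o - 4*v)*(o - 2*v)*(o + 4*v)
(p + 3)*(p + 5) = p^2 + 8*p + 15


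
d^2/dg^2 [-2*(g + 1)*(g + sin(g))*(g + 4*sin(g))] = 10*g^2*sin(g) + 10*g*sin(g) - 40*g*cos(g) - 16*g*cos(2*g) - 12*g - 20*sqrt(2)*sin(g + pi/4) - 16*sqrt(2)*sin(2*g + pi/4) - 4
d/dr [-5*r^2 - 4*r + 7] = -10*r - 4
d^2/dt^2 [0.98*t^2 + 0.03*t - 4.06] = 1.96000000000000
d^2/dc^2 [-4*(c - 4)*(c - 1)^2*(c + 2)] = -48*c^2 + 96*c + 24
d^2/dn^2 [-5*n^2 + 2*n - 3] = -10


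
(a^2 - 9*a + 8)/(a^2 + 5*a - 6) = (a - 8)/(a + 6)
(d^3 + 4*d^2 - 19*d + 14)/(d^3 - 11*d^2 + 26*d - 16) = (d + 7)/(d - 8)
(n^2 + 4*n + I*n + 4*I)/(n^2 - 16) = (n + I)/(n - 4)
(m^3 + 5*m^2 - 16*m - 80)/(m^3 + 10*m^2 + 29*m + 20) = (m - 4)/(m + 1)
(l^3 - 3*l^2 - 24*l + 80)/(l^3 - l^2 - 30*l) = (l^2 - 8*l + 16)/(l*(l - 6))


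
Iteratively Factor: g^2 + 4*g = (g)*(g + 4)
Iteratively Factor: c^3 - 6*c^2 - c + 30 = (c + 2)*(c^2 - 8*c + 15) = (c - 3)*(c + 2)*(c - 5)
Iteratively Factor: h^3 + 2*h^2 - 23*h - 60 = (h + 3)*(h^2 - h - 20) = (h - 5)*(h + 3)*(h + 4)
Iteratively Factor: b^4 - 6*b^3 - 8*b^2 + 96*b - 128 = (b + 4)*(b^3 - 10*b^2 + 32*b - 32) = (b - 4)*(b + 4)*(b^2 - 6*b + 8) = (b - 4)^2*(b + 4)*(b - 2)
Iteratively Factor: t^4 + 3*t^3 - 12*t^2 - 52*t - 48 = (t - 4)*(t^3 + 7*t^2 + 16*t + 12) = (t - 4)*(t + 2)*(t^2 + 5*t + 6) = (t - 4)*(t + 2)^2*(t + 3)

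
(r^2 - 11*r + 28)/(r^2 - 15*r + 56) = (r - 4)/(r - 8)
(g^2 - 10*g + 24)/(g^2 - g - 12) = (g - 6)/(g + 3)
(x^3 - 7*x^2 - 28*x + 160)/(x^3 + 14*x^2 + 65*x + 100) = (x^2 - 12*x + 32)/(x^2 + 9*x + 20)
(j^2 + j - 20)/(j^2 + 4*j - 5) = (j - 4)/(j - 1)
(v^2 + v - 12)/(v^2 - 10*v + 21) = (v + 4)/(v - 7)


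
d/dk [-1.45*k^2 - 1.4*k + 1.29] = -2.9*k - 1.4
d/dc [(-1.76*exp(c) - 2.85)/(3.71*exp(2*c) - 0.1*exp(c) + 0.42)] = (6.5296*exp(2*c) + 21.147*exp(c) - 1.0242)*exp(c)/(13.7641*exp(4*c) - 0.742*exp(3*c) + 3.1264*exp(2*c) - 0.084*exp(c) + 0.1764)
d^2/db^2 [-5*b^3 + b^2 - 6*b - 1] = 2 - 30*b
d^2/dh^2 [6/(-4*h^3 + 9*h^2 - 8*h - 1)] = 12*(3*(4*h - 3)*(4*h^3 - 9*h^2 + 8*h + 1) - 4*(6*h^2 - 9*h + 4)^2)/(4*h^3 - 9*h^2 + 8*h + 1)^3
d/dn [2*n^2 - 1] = 4*n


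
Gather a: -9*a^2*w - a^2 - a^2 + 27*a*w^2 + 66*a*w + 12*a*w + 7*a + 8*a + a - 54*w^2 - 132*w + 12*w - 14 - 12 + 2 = a^2*(-9*w - 2) + a*(27*w^2 + 78*w + 16) - 54*w^2 - 120*w - 24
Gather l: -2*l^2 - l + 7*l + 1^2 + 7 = -2*l^2 + 6*l + 8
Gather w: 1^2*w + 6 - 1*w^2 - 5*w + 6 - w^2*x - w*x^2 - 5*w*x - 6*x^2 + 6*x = w^2*(-x - 1) + w*(-x^2 - 5*x - 4) - 6*x^2 + 6*x + 12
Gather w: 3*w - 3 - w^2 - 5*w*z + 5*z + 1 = -w^2 + w*(3 - 5*z) + 5*z - 2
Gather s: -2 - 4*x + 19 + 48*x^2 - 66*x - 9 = 48*x^2 - 70*x + 8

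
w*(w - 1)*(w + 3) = w^3 + 2*w^2 - 3*w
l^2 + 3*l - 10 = (l - 2)*(l + 5)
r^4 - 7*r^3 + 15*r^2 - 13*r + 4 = (r - 4)*(r - 1)^3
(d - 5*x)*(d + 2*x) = d^2 - 3*d*x - 10*x^2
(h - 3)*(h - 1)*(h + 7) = h^3 + 3*h^2 - 25*h + 21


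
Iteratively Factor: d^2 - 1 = (d - 1)*(d + 1)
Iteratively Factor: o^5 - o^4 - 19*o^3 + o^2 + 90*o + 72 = (o + 1)*(o^4 - 2*o^3 - 17*o^2 + 18*o + 72) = (o + 1)*(o + 3)*(o^3 - 5*o^2 - 2*o + 24) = (o - 4)*(o + 1)*(o + 3)*(o^2 - o - 6) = (o - 4)*(o + 1)*(o + 2)*(o + 3)*(o - 3)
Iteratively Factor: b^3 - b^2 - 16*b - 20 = (b + 2)*(b^2 - 3*b - 10) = (b - 5)*(b + 2)*(b + 2)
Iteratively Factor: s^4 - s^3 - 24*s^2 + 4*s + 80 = (s + 2)*(s^3 - 3*s^2 - 18*s + 40) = (s + 2)*(s + 4)*(s^2 - 7*s + 10) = (s - 5)*(s + 2)*(s + 4)*(s - 2)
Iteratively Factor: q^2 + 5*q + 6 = (q + 2)*(q + 3)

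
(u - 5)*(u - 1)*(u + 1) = u^3 - 5*u^2 - u + 5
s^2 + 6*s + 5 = (s + 1)*(s + 5)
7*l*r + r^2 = r*(7*l + r)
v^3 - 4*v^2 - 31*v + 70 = (v - 7)*(v - 2)*(v + 5)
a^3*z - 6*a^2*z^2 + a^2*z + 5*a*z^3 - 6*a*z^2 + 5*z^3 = (a - 5*z)*(a - z)*(a*z + z)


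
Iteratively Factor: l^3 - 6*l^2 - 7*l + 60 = (l + 3)*(l^2 - 9*l + 20) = (l - 5)*(l + 3)*(l - 4)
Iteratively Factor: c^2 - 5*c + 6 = (c - 3)*(c - 2)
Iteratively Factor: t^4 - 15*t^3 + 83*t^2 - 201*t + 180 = (t - 5)*(t^3 - 10*t^2 + 33*t - 36) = (t - 5)*(t - 3)*(t^2 - 7*t + 12) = (t - 5)*(t - 3)^2*(t - 4)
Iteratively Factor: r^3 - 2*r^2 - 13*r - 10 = (r + 2)*(r^2 - 4*r - 5) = (r + 1)*(r + 2)*(r - 5)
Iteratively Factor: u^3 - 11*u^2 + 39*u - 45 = (u - 3)*(u^2 - 8*u + 15) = (u - 5)*(u - 3)*(u - 3)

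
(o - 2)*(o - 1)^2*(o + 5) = o^4 + o^3 - 15*o^2 + 23*o - 10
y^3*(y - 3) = y^4 - 3*y^3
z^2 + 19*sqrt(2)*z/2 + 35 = (z + 5*sqrt(2)/2)*(z + 7*sqrt(2))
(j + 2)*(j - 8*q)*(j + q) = j^3 - 7*j^2*q + 2*j^2 - 8*j*q^2 - 14*j*q - 16*q^2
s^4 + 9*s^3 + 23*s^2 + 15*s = s*(s + 1)*(s + 3)*(s + 5)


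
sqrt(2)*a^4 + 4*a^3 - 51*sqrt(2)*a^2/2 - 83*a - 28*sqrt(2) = (a - 7*sqrt(2)/2)*(a + sqrt(2))*(a + 4*sqrt(2))*(sqrt(2)*a + 1)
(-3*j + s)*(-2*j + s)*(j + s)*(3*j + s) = 18*j^4 + 9*j^3*s - 11*j^2*s^2 - j*s^3 + s^4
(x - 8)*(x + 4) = x^2 - 4*x - 32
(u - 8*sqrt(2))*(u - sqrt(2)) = u^2 - 9*sqrt(2)*u + 16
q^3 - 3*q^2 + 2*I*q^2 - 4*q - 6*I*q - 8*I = (q - 4)*(q + 1)*(q + 2*I)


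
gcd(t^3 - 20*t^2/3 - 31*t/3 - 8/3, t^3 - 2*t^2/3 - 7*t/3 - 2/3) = t^2 + 4*t/3 + 1/3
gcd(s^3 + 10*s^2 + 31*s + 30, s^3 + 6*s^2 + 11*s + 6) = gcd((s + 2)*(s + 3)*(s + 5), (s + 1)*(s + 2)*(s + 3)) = s^2 + 5*s + 6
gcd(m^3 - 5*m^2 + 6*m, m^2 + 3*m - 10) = m - 2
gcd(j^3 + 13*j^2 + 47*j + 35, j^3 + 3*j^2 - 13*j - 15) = j^2 + 6*j + 5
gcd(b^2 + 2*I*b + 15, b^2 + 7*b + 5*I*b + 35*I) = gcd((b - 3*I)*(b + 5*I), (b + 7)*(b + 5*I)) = b + 5*I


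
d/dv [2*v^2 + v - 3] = 4*v + 1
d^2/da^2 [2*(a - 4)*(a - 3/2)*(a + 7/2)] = 12*a - 8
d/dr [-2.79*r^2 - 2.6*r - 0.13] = -5.58*r - 2.6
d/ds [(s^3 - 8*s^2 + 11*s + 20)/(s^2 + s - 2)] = (s^4 + 2*s^3 - 25*s^2 - 8*s - 42)/(s^4 + 2*s^3 - 3*s^2 - 4*s + 4)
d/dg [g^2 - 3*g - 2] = 2*g - 3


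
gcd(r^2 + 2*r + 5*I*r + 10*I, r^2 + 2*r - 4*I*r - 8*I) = r + 2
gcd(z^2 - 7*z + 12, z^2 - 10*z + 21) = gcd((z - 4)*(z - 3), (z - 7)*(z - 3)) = z - 3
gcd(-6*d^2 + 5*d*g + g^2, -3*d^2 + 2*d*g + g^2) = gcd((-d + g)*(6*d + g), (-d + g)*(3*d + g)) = d - g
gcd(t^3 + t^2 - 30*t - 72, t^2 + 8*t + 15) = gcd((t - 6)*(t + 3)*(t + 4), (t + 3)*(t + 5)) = t + 3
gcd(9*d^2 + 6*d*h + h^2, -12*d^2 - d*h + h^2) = 3*d + h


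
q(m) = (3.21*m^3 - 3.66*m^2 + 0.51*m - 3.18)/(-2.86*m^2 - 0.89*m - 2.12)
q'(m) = (5.72*m + 0.89)*(3.21*m^3 - 3.66*m^2 + 0.51*m - 3.18)/(-2.86*m^2 - 0.89*m - 2.12)^2 + (9.63*m^2 - 7.32*m + 0.51)/(-2.86*m^2 - 0.89*m - 2.12) = (-9.18059999999999*m^4 - 5.7138*m^3 - 15.6996*m^2 - 2.6712*m - 3.9114)/(8.1796*m^4 + 5.0908*m^3 + 12.9185*m^2 + 3.7736*m + 4.4944)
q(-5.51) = 7.78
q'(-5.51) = -1.13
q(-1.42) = 3.09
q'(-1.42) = -1.20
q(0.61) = 0.94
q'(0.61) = -1.00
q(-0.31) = 1.79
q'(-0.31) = -1.00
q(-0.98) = 2.56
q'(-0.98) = -1.22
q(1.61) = -0.14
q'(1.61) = -1.12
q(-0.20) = 1.68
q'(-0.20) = -0.94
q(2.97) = -1.67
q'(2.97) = -1.13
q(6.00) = -5.08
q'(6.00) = -1.13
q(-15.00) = 18.45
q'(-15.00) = -1.12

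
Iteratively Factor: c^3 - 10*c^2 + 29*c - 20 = (c - 4)*(c^2 - 6*c + 5) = (c - 5)*(c - 4)*(c - 1)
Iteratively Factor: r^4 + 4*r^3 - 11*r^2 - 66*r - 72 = (r + 2)*(r^3 + 2*r^2 - 15*r - 36) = (r - 4)*(r + 2)*(r^2 + 6*r + 9) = (r - 4)*(r + 2)*(r + 3)*(r + 3)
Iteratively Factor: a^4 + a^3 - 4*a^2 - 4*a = (a)*(a^3 + a^2 - 4*a - 4) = a*(a + 1)*(a^2 - 4) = a*(a + 1)*(a + 2)*(a - 2)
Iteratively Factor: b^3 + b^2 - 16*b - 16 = (b + 1)*(b^2 - 16) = (b + 1)*(b + 4)*(b - 4)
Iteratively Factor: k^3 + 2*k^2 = (k + 2)*(k^2) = k*(k + 2)*(k)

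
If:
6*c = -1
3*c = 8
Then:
No Solution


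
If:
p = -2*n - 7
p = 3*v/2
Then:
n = -3*v/4 - 7/2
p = 3*v/2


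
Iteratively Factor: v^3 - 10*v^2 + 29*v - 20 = (v - 5)*(v^2 - 5*v + 4) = (v - 5)*(v - 1)*(v - 4)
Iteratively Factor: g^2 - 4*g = (g - 4)*(g)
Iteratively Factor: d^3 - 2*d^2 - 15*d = (d)*(d^2 - 2*d - 15) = d*(d + 3)*(d - 5)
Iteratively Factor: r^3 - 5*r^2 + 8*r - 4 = (r - 2)*(r^2 - 3*r + 2) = (r - 2)^2*(r - 1)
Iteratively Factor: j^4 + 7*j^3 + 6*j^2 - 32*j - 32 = (j - 2)*(j^3 + 9*j^2 + 24*j + 16) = (j - 2)*(j + 1)*(j^2 + 8*j + 16) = (j - 2)*(j + 1)*(j + 4)*(j + 4)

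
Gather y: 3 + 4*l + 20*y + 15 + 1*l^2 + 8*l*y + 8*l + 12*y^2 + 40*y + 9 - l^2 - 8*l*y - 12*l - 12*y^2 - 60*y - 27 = 0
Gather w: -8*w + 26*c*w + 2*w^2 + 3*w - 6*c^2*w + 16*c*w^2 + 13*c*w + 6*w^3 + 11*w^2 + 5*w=6*w^3 + w^2*(16*c + 13) + w*(-6*c^2 + 39*c)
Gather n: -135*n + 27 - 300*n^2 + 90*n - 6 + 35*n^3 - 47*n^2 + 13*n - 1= 35*n^3 - 347*n^2 - 32*n + 20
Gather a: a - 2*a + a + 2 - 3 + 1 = 0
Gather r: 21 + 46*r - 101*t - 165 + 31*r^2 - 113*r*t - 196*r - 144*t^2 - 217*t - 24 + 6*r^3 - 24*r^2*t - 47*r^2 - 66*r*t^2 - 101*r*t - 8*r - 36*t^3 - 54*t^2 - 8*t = 6*r^3 + r^2*(-24*t - 16) + r*(-66*t^2 - 214*t - 158) - 36*t^3 - 198*t^2 - 326*t - 168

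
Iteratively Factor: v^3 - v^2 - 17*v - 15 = (v - 5)*(v^2 + 4*v + 3) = (v - 5)*(v + 3)*(v + 1)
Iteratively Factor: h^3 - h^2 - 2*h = (h + 1)*(h^2 - 2*h) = h*(h + 1)*(h - 2)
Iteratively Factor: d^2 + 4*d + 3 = (d + 3)*(d + 1)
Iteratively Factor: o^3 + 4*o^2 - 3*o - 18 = (o + 3)*(o^2 + o - 6) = (o - 2)*(o + 3)*(o + 3)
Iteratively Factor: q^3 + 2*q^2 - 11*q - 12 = (q + 1)*(q^2 + q - 12) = (q + 1)*(q + 4)*(q - 3)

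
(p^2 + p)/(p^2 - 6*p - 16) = p*(p + 1)/(p^2 - 6*p - 16)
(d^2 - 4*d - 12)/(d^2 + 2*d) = (d - 6)/d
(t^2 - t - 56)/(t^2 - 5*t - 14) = (-t^2 + t + 56)/(-t^2 + 5*t + 14)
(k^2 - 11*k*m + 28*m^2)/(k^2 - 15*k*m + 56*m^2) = (k - 4*m)/(k - 8*m)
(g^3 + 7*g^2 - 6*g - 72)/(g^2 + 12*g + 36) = (g^2 + g - 12)/(g + 6)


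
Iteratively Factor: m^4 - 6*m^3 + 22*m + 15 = (m + 1)*(m^3 - 7*m^2 + 7*m + 15) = (m - 5)*(m + 1)*(m^2 - 2*m - 3) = (m - 5)*(m - 3)*(m + 1)*(m + 1)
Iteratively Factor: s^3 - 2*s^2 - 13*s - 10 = (s - 5)*(s^2 + 3*s + 2) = (s - 5)*(s + 2)*(s + 1)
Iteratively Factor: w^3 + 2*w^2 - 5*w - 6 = (w + 3)*(w^2 - w - 2) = (w + 1)*(w + 3)*(w - 2)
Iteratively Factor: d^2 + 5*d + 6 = (d + 3)*(d + 2)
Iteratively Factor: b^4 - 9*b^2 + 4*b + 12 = (b + 3)*(b^3 - 3*b^2 + 4) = (b - 2)*(b + 3)*(b^2 - b - 2) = (b - 2)^2*(b + 3)*(b + 1)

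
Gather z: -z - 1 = -z - 1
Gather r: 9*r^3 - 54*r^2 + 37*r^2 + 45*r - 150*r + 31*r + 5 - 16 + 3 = 9*r^3 - 17*r^2 - 74*r - 8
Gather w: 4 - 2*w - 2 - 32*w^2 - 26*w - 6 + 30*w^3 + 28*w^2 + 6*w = 30*w^3 - 4*w^2 - 22*w - 4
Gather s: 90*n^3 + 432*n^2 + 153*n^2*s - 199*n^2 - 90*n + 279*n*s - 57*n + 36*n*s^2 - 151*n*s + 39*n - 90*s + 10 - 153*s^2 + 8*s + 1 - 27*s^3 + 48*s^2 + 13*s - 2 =90*n^3 + 233*n^2 - 108*n - 27*s^3 + s^2*(36*n - 105) + s*(153*n^2 + 128*n - 69) + 9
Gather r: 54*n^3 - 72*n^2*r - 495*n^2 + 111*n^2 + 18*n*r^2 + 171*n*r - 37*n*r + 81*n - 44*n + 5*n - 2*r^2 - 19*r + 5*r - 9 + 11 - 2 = 54*n^3 - 384*n^2 + 42*n + r^2*(18*n - 2) + r*(-72*n^2 + 134*n - 14)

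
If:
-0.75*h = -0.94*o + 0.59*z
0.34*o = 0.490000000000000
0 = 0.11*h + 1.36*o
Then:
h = -17.82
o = 1.44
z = 24.95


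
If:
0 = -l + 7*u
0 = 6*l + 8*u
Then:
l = 0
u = 0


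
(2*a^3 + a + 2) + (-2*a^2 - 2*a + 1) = 2*a^3 - 2*a^2 - a + 3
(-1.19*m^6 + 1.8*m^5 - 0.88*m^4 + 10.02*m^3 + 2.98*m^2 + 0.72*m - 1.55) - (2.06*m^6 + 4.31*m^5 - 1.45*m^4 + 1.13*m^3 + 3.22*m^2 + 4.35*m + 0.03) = -3.25*m^6 - 2.51*m^5 + 0.57*m^4 + 8.89*m^3 - 0.24*m^2 - 3.63*m - 1.58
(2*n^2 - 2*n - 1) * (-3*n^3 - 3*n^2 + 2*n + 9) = -6*n^5 + 13*n^3 + 17*n^2 - 20*n - 9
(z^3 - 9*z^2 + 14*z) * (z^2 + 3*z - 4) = z^5 - 6*z^4 - 17*z^3 + 78*z^2 - 56*z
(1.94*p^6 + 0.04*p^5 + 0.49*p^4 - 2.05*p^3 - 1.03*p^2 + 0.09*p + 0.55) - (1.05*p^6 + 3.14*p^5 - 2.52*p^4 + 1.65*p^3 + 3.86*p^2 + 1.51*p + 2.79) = 0.89*p^6 - 3.1*p^5 + 3.01*p^4 - 3.7*p^3 - 4.89*p^2 - 1.42*p - 2.24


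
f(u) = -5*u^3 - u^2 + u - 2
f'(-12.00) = -2135.00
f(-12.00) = 8482.00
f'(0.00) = 1.00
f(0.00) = -2.00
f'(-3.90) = -219.35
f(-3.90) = 275.48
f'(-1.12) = -15.58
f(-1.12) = 2.65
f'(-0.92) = -9.86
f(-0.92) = 0.13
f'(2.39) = -89.46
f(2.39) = -73.58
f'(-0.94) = -10.37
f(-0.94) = 0.33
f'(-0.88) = -8.86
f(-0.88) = -0.25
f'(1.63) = -42.11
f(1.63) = -24.68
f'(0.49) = -3.58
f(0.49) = -2.34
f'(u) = -15*u^2 - 2*u + 1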